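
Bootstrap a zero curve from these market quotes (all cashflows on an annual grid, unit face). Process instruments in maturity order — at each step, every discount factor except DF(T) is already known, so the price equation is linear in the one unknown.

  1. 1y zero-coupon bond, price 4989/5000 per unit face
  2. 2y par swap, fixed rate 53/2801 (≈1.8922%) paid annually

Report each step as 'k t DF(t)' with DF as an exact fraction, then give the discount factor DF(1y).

step 1 [1y] zero: DF = P = 4989/5000 ≈ 0.997800
step 2 [2y] swap r/1=53/2801: DF=(1 − 53/2801·(0.997800))/(1+53/2801) = 9629/10000 ≈ 0.962900

1 1 4989/5000
2 2 9629/10000
DF(1y) = 4989/5000 ≈ 0.997800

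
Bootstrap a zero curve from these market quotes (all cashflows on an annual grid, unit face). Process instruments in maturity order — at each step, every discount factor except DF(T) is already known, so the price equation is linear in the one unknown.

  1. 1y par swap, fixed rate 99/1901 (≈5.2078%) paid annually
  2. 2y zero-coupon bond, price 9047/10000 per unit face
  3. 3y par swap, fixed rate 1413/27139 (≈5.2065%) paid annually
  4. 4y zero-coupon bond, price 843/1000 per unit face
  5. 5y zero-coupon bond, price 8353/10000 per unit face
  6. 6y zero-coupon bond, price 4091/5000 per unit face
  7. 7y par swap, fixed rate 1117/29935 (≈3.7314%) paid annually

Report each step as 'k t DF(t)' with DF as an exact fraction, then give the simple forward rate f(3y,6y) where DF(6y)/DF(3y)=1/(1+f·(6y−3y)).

1 1 1901/2000
2 2 9047/10000
3 3 8587/10000
4 4 843/1000
5 5 8353/10000
6 6 4091/5000
7 7 3883/5000
f(3y,6y) = ((8587/10000)/(4091/5000) − 1)/(3) = 135/8182 ≈ 1.6500%

step 1 [1y] swap r/1=99/1901: DF=(1 − 99/1901·(0))/(1+99/1901) = 1901/2000 ≈ 0.950500
step 2 [2y] zero: DF = P = 9047/10000 ≈ 0.904700
step 3 [3y] swap r/1=1413/27139: DF=(1 − 1413/27139·(0.950500+0.904700))/(1+1413/27139) = 8587/10000 ≈ 0.858700
step 4 [4y] zero: DF = P = 843/1000 ≈ 0.843000
step 5 [5y] zero: DF = P = 8353/10000 ≈ 0.835300
step 6 [6y] zero: DF = P = 4091/5000 ≈ 0.818200
step 7 [7y] swap r/1=1117/29935: DF=(1 − 1117/29935·(0.950500+0.904700+0.858700+0.843000+0.835300+0.818200))/(1+1117/29935) = 3883/5000 ≈ 0.776600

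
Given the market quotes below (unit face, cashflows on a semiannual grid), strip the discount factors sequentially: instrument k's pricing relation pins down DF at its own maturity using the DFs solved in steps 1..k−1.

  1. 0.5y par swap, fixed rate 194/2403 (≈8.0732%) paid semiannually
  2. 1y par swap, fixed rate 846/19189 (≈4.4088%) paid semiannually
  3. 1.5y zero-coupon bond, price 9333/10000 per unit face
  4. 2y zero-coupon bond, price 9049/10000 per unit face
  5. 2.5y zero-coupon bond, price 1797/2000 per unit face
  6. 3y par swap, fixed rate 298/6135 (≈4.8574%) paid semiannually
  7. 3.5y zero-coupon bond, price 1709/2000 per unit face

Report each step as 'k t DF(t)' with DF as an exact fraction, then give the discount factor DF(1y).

1 1/2 2403/2500
2 1 9577/10000
3 3/2 9333/10000
4 2 9049/10000
5 5/2 1797/2000
6 3 8659/10000
7 7/2 1709/2000
DF(1y) = 9577/10000 ≈ 0.957700

step 1 [0.5y] swap r/2=97/2403: DF=(1 − 97/2403·(0))/(1+97/2403) = 2403/2500 ≈ 0.961200
step 2 [1y] swap r/2=423/19189: DF=(1 − 423/19189·(0.961200))/(1+423/19189) = 9577/10000 ≈ 0.957700
step 3 [1.5y] zero: DF = P = 9333/10000 ≈ 0.933300
step 4 [2y] zero: DF = P = 9049/10000 ≈ 0.904900
step 5 [2.5y] zero: DF = P = 1797/2000 ≈ 0.898500
step 6 [3y] swap r/2=149/6135: DF=(1 − 149/6135·(0.961200+0.957700+0.933300+0.904900+0.898500))/(1+149/6135) = 8659/10000 ≈ 0.865900
step 7 [3.5y] zero: DF = P = 1709/2000 ≈ 0.854500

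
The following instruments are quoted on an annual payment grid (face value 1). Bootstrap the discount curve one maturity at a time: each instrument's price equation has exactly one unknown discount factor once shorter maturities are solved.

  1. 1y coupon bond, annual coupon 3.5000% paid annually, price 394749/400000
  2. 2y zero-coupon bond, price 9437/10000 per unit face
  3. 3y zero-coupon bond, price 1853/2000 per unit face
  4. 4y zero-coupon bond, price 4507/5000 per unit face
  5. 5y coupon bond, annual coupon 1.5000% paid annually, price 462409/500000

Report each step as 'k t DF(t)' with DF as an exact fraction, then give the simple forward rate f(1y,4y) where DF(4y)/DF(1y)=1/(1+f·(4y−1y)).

1 1 1907/2000
2 2 9437/10000
3 3 1853/2000
4 4 4507/5000
5 5 8561/10000
f(1y,4y) = ((1907/2000)/(4507/5000) − 1)/(3) = 521/27042 ≈ 1.9266%

step 1 [1y] bond c/1=7/200: DF=(394749/400000 − 7/200·(0))/(1+7/200) = 1907/2000 ≈ 0.953500
step 2 [2y] zero: DF = P = 9437/10000 ≈ 0.943700
step 3 [3y] zero: DF = P = 1853/2000 ≈ 0.926500
step 4 [4y] zero: DF = P = 4507/5000 ≈ 0.901400
step 5 [5y] bond c/1=3/200: DF=(462409/500000 − 3/200·(0.953500+0.943700+0.926500+0.901400))/(1+3/200) = 8561/10000 ≈ 0.856100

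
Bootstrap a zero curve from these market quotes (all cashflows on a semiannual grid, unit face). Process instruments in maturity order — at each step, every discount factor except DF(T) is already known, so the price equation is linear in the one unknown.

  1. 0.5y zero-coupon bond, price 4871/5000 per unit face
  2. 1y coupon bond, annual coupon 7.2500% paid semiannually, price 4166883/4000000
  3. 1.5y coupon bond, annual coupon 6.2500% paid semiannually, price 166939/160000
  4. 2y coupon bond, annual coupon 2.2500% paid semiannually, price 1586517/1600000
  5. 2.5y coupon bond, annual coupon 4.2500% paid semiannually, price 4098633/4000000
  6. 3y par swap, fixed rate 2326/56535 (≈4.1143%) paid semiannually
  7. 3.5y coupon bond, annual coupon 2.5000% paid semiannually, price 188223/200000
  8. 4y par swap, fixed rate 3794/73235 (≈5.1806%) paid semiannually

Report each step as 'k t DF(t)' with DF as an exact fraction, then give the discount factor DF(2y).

step 1 [0.5y] zero: DF = P = 4871/5000 ≈ 0.974200
step 2 [1y] bond c/2=29/800: DF=(4166883/4000000 − 29/800·(0.974200))/(1+29/800) = 607/625 ≈ 0.971200
step 3 [1.5y] bond c/2=1/32: DF=(166939/160000 − 1/32·(0.974200+0.971200))/(1+1/32) = 1191/1250 ≈ 0.952800
step 4 [2y] bond c/2=9/800: DF=(1586517/1600000 − 9/800·(0.974200+0.971200+0.952800))/(1+9/800) = 9483/10000 ≈ 0.948300
step 5 [2.5y] bond c/2=17/800: DF=(4098633/4000000 − 17/800·(0.974200+0.971200+0.952800+0.948300))/(1+17/800) = 9233/10000 ≈ 0.923300
step 6 [3y] swap r/2=1163/56535: DF=(1 − 1163/56535·(0.974200+0.971200+0.952800+0.948300+0.923300))/(1+1163/56535) = 8837/10000 ≈ 0.883700
step 7 [3.5y] bond c/2=1/80: DF=(188223/200000 − 1/80·(0.974200+0.971200+0.952800+0.948300+0.923300+0.883700))/(1+1/80) = 8597/10000 ≈ 0.859700
step 8 [4y] swap r/2=1897/73235: DF=(1 − 1897/73235·(0.974200+0.971200+0.952800+0.948300+0.923300+0.883700+0.859700))/(1+1897/73235) = 8103/10000 ≈ 0.810300

1 1/2 4871/5000
2 1 607/625
3 3/2 1191/1250
4 2 9483/10000
5 5/2 9233/10000
6 3 8837/10000
7 7/2 8597/10000
8 4 8103/10000
DF(2y) = 9483/10000 ≈ 0.948300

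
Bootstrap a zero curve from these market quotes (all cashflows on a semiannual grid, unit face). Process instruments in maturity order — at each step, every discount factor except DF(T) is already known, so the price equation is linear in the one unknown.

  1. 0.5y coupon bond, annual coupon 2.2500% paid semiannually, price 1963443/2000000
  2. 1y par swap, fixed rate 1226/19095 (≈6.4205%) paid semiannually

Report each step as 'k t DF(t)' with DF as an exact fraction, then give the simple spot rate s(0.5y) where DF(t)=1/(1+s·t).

1 1/2 2427/2500
2 1 9387/10000
s(0.5y) = (1/(2427/2500) − 1)/(1/2) = 146/2427 ≈ 6.0157%

step 1 [0.5y] bond c/2=9/800: DF=(1963443/2000000 − 9/800·(0))/(1+9/800) = 2427/2500 ≈ 0.970800
step 2 [1y] swap r/2=613/19095: DF=(1 − 613/19095·(0.970800))/(1+613/19095) = 9387/10000 ≈ 0.938700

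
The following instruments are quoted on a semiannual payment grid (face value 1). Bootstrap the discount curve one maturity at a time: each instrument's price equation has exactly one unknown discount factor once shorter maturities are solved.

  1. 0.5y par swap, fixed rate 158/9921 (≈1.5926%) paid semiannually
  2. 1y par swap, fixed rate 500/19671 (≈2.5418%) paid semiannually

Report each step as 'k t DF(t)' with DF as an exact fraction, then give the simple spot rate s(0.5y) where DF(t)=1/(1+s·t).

step 1 [0.5y] swap r/2=79/9921: DF=(1 − 79/9921·(0))/(1+79/9921) = 9921/10000 ≈ 0.992100
step 2 [1y] swap r/2=250/19671: DF=(1 − 250/19671·(0.992100))/(1+250/19671) = 39/40 ≈ 0.975000

1 1/2 9921/10000
2 1 39/40
s(0.5y) = (1/(9921/10000) − 1)/(1/2) = 158/9921 ≈ 1.5926%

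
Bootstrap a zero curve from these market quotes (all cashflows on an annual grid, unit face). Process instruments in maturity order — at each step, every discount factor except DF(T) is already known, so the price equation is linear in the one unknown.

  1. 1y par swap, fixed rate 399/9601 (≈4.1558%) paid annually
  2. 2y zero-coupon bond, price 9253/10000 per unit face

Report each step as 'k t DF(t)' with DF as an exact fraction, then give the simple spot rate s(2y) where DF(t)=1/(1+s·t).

step 1 [1y] swap r/1=399/9601: DF=(1 − 399/9601·(0))/(1+399/9601) = 9601/10000 ≈ 0.960100
step 2 [2y] zero: DF = P = 9253/10000 ≈ 0.925300

1 1 9601/10000
2 2 9253/10000
s(2y) = (1/(9253/10000) − 1)/(2) = 747/18506 ≈ 4.0365%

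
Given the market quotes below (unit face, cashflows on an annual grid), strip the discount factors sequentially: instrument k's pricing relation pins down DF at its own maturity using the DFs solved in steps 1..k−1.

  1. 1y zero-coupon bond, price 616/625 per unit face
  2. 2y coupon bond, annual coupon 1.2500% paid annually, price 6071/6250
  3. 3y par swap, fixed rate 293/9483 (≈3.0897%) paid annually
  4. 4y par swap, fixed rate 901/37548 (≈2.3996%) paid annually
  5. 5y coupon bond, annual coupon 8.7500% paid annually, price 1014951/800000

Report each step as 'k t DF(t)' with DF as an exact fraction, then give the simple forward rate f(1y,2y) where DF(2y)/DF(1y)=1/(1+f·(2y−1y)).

step 1 [1y] zero: DF = P = 616/625 ≈ 0.985600
step 2 [2y] bond c/1=1/80: DF=(6071/6250 − 1/80·(0.985600))/(1+1/80) = 592/625 ≈ 0.947200
step 3 [3y] swap r/1=293/9483: DF=(1 − 293/9483·(0.985600+0.947200))/(1+293/9483) = 9121/10000 ≈ 0.912100
step 4 [4y] swap r/1=901/37548: DF=(1 − 901/37548·(0.985600+0.947200+0.912100))/(1+901/37548) = 9099/10000 ≈ 0.909900
step 5 [5y] bond c/1=7/80: DF=(1014951/800000 − 7/80·(0.985600+0.947200+0.912100+0.909900))/(1+7/80) = 1729/2000 ≈ 0.864500

1 1 616/625
2 2 592/625
3 3 9121/10000
4 4 9099/10000
5 5 1729/2000
f(1y,2y) = ((616/625)/(592/625) − 1)/(1) = 3/74 ≈ 4.0541%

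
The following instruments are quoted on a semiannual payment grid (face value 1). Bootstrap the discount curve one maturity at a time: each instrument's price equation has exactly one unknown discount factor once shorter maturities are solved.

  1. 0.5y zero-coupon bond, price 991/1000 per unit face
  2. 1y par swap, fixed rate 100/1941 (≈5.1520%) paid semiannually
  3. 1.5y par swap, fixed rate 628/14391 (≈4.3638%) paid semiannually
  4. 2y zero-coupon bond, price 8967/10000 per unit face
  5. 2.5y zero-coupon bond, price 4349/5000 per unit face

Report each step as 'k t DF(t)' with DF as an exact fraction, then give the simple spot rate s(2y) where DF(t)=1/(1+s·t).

1 1/2 991/1000
2 1 19/20
3 3/2 2343/2500
4 2 8967/10000
5 5/2 4349/5000
s(2y) = (1/(8967/10000) − 1)/(2) = 1033/17934 ≈ 5.7600%

step 1 [0.5y] zero: DF = P = 991/1000 ≈ 0.991000
step 2 [1y] swap r/2=50/1941: DF=(1 − 50/1941·(0.991000))/(1+50/1941) = 19/20 ≈ 0.950000
step 3 [1.5y] swap r/2=314/14391: DF=(1 − 314/14391·(0.991000+0.950000))/(1+314/14391) = 2343/2500 ≈ 0.937200
step 4 [2y] zero: DF = P = 8967/10000 ≈ 0.896700
step 5 [2.5y] zero: DF = P = 4349/5000 ≈ 0.869800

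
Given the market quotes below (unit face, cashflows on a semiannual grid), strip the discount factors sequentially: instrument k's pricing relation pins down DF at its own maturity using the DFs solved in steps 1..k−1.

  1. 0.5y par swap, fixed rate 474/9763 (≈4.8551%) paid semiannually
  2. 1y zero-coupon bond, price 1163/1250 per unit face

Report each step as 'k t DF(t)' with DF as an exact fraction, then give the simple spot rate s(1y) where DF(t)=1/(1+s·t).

step 1 [0.5y] swap r/2=237/9763: DF=(1 − 237/9763·(0))/(1+237/9763) = 9763/10000 ≈ 0.976300
step 2 [1y] zero: DF = P = 1163/1250 ≈ 0.930400

1 1/2 9763/10000
2 1 1163/1250
s(1y) = (1/(1163/1250) − 1)/(1) = 87/1163 ≈ 7.4807%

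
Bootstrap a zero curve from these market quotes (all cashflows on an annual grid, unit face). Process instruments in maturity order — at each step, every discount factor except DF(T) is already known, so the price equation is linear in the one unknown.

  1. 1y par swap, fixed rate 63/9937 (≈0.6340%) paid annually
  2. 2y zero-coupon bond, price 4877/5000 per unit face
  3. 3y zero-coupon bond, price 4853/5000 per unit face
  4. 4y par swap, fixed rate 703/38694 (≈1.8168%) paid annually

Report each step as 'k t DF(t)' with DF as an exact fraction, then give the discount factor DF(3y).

step 1 [1y] swap r/1=63/9937: DF=(1 − 63/9937·(0))/(1+63/9937) = 9937/10000 ≈ 0.993700
step 2 [2y] zero: DF = P = 4877/5000 ≈ 0.975400
step 3 [3y] zero: DF = P = 4853/5000 ≈ 0.970600
step 4 [4y] swap r/1=703/38694: DF=(1 − 703/38694·(0.993700+0.975400+0.970600))/(1+703/38694) = 9297/10000 ≈ 0.929700

1 1 9937/10000
2 2 4877/5000
3 3 4853/5000
4 4 9297/10000
DF(3y) = 4853/5000 ≈ 0.970600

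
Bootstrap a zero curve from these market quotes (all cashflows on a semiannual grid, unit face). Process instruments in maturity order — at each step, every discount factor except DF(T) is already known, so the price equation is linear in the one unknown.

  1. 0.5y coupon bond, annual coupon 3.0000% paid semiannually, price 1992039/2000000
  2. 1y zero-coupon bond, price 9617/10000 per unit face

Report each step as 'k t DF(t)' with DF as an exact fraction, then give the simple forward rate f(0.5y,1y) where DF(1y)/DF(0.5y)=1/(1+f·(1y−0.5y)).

step 1 [0.5y] bond c/2=3/200: DF=(1992039/2000000 − 3/200·(0))/(1+3/200) = 9813/10000 ≈ 0.981300
step 2 [1y] zero: DF = P = 9617/10000 ≈ 0.961700

1 1/2 9813/10000
2 1 9617/10000
f(0.5y,1y) = ((9813/10000)/(9617/10000) − 1)/(1/2) = 392/9617 ≈ 4.0761%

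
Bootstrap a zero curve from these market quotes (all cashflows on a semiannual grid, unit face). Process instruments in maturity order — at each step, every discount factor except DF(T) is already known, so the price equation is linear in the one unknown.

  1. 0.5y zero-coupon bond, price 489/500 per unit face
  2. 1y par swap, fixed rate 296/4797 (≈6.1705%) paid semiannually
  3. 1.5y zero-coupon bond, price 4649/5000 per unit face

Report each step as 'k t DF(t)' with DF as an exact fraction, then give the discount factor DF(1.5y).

step 1 [0.5y] zero: DF = P = 489/500 ≈ 0.978000
step 2 [1y] swap r/2=148/4797: DF=(1 − 148/4797·(0.978000))/(1+148/4797) = 588/625 ≈ 0.940800
step 3 [1.5y] zero: DF = P = 4649/5000 ≈ 0.929800

1 1/2 489/500
2 1 588/625
3 3/2 4649/5000
DF(1.5y) = 4649/5000 ≈ 0.929800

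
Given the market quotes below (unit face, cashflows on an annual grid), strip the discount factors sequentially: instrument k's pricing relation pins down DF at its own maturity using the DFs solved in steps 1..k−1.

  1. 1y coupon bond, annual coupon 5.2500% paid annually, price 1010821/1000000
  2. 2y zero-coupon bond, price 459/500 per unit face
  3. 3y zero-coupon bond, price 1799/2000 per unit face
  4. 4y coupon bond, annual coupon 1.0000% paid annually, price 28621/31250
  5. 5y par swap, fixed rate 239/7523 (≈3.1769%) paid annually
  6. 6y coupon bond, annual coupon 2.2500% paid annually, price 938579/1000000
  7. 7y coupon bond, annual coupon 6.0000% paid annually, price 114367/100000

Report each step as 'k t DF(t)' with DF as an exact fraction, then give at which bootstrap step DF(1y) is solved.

1 1 2401/2500
2 2 459/500
3 3 1799/2000
4 4 8793/10000
5 5 4283/5000
6 6 4093/5000
7 7 7771/10000
DF(1y) is solved at step 1

step 1 [1y] bond c/1=21/400: DF=(1010821/1000000 − 21/400·(0))/(1+21/400) = 2401/2500 ≈ 0.960400
step 2 [2y] zero: DF = P = 459/500 ≈ 0.918000
step 3 [3y] zero: DF = P = 1799/2000 ≈ 0.899500
step 4 [4y] bond c/1=1/100: DF=(28621/31250 − 1/100·(0.960400+0.918000+0.899500))/(1+1/100) = 8793/10000 ≈ 0.879300
step 5 [5y] swap r/1=239/7523: DF=(1 − 239/7523·(0.960400+0.918000+0.899500+0.879300))/(1+239/7523) = 4283/5000 ≈ 0.856600
step 6 [6y] bond c/1=9/400: DF=(938579/1000000 − 9/400·(0.960400+0.918000+0.899500+0.879300+0.856600))/(1+9/400) = 4093/5000 ≈ 0.818600
step 7 [7y] bond c/1=3/50: DF=(114367/100000 − 3/50·(0.960400+0.918000+0.899500+0.879300+0.856600+0.818600))/(1+3/50) = 7771/10000 ≈ 0.777100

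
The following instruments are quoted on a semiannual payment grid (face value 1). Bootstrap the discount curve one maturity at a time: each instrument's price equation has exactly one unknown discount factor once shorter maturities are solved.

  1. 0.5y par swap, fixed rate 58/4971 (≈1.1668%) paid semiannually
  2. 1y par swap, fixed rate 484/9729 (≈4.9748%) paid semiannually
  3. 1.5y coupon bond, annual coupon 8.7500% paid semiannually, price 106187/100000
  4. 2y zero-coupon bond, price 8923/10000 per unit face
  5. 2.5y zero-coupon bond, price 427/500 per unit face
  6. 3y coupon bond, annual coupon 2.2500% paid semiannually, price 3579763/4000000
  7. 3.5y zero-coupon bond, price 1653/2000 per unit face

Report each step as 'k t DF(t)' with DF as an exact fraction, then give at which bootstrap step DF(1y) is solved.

1 1/2 4971/5000
2 1 2379/2500
3 3/2 4679/5000
4 2 8923/10000
5 5/2 427/500
6 3 1667/2000
7 7/2 1653/2000
DF(1y) is solved at step 2

step 1 [0.5y] swap r/2=29/4971: DF=(1 − 29/4971·(0))/(1+29/4971) = 4971/5000 ≈ 0.994200
step 2 [1y] swap r/2=242/9729: DF=(1 − 242/9729·(0.994200))/(1+242/9729) = 2379/2500 ≈ 0.951600
step 3 [1.5y] bond c/2=7/160: DF=(106187/100000 − 7/160·(0.994200+0.951600))/(1+7/160) = 4679/5000 ≈ 0.935800
step 4 [2y] zero: DF = P = 8923/10000 ≈ 0.892300
step 5 [2.5y] zero: DF = P = 427/500 ≈ 0.854000
step 6 [3y] bond c/2=9/800: DF=(3579763/4000000 − 9/800·(0.994200+0.951600+0.935800+0.892300+0.854000))/(1+9/800) = 1667/2000 ≈ 0.833500
step 7 [3.5y] zero: DF = P = 1653/2000 ≈ 0.826500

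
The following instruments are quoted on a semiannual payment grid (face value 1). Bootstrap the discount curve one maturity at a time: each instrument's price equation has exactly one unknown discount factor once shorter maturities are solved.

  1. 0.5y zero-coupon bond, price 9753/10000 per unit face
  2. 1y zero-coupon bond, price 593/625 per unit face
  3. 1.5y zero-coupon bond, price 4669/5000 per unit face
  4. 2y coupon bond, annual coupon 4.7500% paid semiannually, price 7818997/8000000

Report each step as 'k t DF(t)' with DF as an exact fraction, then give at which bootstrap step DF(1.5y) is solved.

step 1 [0.5y] zero: DF = P = 9753/10000 ≈ 0.975300
step 2 [1y] zero: DF = P = 593/625 ≈ 0.948800
step 3 [1.5y] zero: DF = P = 4669/5000 ≈ 0.933800
step 4 [2y] bond c/2=19/800: DF=(7818997/8000000 − 19/800·(0.975300+0.948800+0.933800))/(1+19/800) = 2221/2500 ≈ 0.888400

1 1/2 9753/10000
2 1 593/625
3 3/2 4669/5000
4 2 2221/2500
DF(1.5y) is solved at step 3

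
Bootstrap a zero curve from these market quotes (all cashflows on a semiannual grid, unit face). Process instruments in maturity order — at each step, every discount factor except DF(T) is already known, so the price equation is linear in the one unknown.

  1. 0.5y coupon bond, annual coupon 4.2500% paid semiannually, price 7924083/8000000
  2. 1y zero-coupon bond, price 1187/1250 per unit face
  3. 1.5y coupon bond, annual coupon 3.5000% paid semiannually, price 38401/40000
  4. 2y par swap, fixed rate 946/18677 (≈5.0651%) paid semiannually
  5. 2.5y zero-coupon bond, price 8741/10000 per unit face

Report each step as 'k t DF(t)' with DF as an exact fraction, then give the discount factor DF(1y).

step 1 [0.5y] bond c/2=17/800: DF=(7924083/8000000 − 17/800·(0))/(1+17/800) = 9699/10000 ≈ 0.969900
step 2 [1y] zero: DF = P = 1187/1250 ≈ 0.949600
step 3 [1.5y] bond c/2=7/400: DF=(38401/40000 − 7/400·(0.969900+0.949600))/(1+7/400) = 1821/2000 ≈ 0.910500
step 4 [2y] swap r/2=473/18677: DF=(1 − 473/18677·(0.969900+0.949600+0.910500))/(1+473/18677) = 4527/5000 ≈ 0.905400
step 5 [2.5y] zero: DF = P = 8741/10000 ≈ 0.874100

1 1/2 9699/10000
2 1 1187/1250
3 3/2 1821/2000
4 2 4527/5000
5 5/2 8741/10000
DF(1y) = 1187/1250 ≈ 0.949600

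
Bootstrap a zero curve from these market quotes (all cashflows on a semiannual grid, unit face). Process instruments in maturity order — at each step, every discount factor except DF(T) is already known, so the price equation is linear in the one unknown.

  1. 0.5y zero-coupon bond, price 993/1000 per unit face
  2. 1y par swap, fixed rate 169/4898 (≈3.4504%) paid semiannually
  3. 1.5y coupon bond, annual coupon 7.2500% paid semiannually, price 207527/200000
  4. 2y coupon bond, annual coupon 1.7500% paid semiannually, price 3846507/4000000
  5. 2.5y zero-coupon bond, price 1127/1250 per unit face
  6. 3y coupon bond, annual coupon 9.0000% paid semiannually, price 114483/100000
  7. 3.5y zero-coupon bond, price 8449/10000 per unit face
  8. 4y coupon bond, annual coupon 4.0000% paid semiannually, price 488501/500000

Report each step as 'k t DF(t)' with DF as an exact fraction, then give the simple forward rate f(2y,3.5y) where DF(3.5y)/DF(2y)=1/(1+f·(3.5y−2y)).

1 1/2 993/1000
2 1 4831/5000
3 3/2 583/625
4 2 4641/5000
5 5/2 1127/1250
6 3 4461/5000
7 7/2 8449/10000
8 4 1039/1250
f(2y,3.5y) = ((4641/5000)/(8449/10000) − 1)/(3/2) = 14/213 ≈ 6.5728%

step 1 [0.5y] zero: DF = P = 993/1000 ≈ 0.993000
step 2 [1y] swap r/2=169/9796: DF=(1 − 169/9796·(0.993000))/(1+169/9796) = 4831/5000 ≈ 0.966200
step 3 [1.5y] bond c/2=29/800: DF=(207527/200000 − 29/800·(0.993000+0.966200))/(1+29/800) = 583/625 ≈ 0.932800
step 4 [2y] bond c/2=7/800: DF=(3846507/4000000 − 7/800·(0.993000+0.966200+0.932800))/(1+7/800) = 4641/5000 ≈ 0.928200
step 5 [2.5y] zero: DF = P = 1127/1250 ≈ 0.901600
step 6 [3y] bond c/2=9/200: DF=(114483/100000 − 9/200·(0.993000+0.966200+0.932800+0.928200+0.901600))/(1+9/200) = 4461/5000 ≈ 0.892200
step 7 [3.5y] zero: DF = P = 8449/10000 ≈ 0.844900
step 8 [4y] bond c/2=1/50: DF=(488501/500000 − 1/50·(0.993000+0.966200+0.932800+0.928200+0.901600+0.892200+0.844900))/(1+1/50) = 1039/1250 ≈ 0.831200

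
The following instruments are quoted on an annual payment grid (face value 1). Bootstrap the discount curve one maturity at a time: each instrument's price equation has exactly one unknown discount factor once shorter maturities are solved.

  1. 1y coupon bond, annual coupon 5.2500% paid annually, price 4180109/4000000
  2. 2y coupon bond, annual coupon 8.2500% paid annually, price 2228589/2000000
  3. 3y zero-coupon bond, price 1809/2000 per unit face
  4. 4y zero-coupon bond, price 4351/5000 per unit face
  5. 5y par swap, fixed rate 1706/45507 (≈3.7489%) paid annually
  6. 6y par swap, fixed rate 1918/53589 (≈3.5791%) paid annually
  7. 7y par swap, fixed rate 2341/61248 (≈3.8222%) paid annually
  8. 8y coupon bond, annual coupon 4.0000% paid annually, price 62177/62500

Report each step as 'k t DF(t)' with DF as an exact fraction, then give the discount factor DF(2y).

step 1 [1y] bond c/1=21/400: DF=(4180109/4000000 − 21/400·(0))/(1+21/400) = 9929/10000 ≈ 0.992900
step 2 [2y] bond c/1=33/400: DF=(2228589/2000000 − 33/400·(0.992900))/(1+33/400) = 9537/10000 ≈ 0.953700
step 3 [3y] zero: DF = P = 1809/2000 ≈ 0.904500
step 4 [4y] zero: DF = P = 4351/5000 ≈ 0.870200
step 5 [5y] swap r/1=1706/45507: DF=(1 − 1706/45507·(0.992900+0.953700+0.904500+0.870200))/(1+1706/45507) = 4147/5000 ≈ 0.829400
step 6 [6y] swap r/1=1918/53589: DF=(1 − 1918/53589·(0.992900+0.953700+0.904500+0.870200+0.829400))/(1+1918/53589) = 4041/5000 ≈ 0.808200
step 7 [7y] swap r/1=2341/61248: DF=(1 − 2341/61248·(0.992900+0.953700+0.904500+0.870200+0.829400+0.808200))/(1+2341/61248) = 7659/10000 ≈ 0.765900
step 8 [8y] bond c/1=1/25: DF=(62177/62500 − 1/25·(0.992900+0.953700+0.904500+0.870200+0.829400+0.808200+0.765900))/(1+1/25) = 721/1000 ≈ 0.721000

1 1 9929/10000
2 2 9537/10000
3 3 1809/2000
4 4 4351/5000
5 5 4147/5000
6 6 4041/5000
7 7 7659/10000
8 8 721/1000
DF(2y) = 9537/10000 ≈ 0.953700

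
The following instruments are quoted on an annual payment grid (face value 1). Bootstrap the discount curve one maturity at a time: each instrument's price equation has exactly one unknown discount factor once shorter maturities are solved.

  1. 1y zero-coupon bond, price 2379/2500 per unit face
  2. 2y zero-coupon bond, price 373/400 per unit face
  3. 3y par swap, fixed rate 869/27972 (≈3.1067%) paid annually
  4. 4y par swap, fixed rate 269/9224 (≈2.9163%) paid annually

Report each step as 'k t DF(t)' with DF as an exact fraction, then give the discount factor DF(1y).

1 1 2379/2500
2 2 373/400
3 3 9131/10000
4 4 2231/2500
DF(1y) = 2379/2500 ≈ 0.951600

step 1 [1y] zero: DF = P = 2379/2500 ≈ 0.951600
step 2 [2y] zero: DF = P = 373/400 ≈ 0.932500
step 3 [3y] swap r/1=869/27972: DF=(1 − 869/27972·(0.951600+0.932500))/(1+869/27972) = 9131/10000 ≈ 0.913100
step 4 [4y] swap r/1=269/9224: DF=(1 − 269/9224·(0.951600+0.932500+0.913100))/(1+269/9224) = 2231/2500 ≈ 0.892400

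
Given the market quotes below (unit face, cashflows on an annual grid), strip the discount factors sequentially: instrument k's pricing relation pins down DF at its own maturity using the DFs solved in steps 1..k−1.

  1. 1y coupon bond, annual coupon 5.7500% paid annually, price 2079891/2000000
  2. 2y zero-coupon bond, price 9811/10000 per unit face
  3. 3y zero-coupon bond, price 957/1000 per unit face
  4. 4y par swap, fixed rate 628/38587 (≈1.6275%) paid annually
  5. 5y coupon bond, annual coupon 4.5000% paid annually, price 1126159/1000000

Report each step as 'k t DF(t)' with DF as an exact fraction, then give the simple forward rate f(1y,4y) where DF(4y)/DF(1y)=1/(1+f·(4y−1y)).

step 1 [1y] bond c/1=23/400: DF=(2079891/2000000 − 23/400·(0))/(1+23/400) = 4917/5000 ≈ 0.983400
step 2 [2y] zero: DF = P = 9811/10000 ≈ 0.981100
step 3 [3y] zero: DF = P = 957/1000 ≈ 0.957000
step 4 [4y] swap r/1=628/38587: DF=(1 − 628/38587·(0.983400+0.981100+0.957000))/(1+628/38587) = 2343/2500 ≈ 0.937200
step 5 [5y] bond c/1=9/200: DF=(1126159/1000000 − 9/200·(0.983400+0.981100+0.957000+0.937200))/(1+9/200) = 1823/2000 ≈ 0.911500

1 1 4917/5000
2 2 9811/10000
3 3 957/1000
4 4 2343/2500
5 5 1823/2000
f(1y,4y) = ((4917/5000)/(2343/2500) − 1)/(3) = 7/426 ≈ 1.6432%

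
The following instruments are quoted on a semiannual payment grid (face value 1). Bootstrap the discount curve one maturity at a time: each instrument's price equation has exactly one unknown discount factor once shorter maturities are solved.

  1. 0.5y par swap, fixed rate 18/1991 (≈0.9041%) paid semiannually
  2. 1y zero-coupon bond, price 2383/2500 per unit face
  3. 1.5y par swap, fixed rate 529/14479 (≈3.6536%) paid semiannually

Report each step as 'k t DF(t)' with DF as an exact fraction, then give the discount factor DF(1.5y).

step 1 [0.5y] swap r/2=9/1991: DF=(1 − 9/1991·(0))/(1+9/1991) = 1991/2000 ≈ 0.995500
step 2 [1y] zero: DF = P = 2383/2500 ≈ 0.953200
step 3 [1.5y] swap r/2=529/28958: DF=(1 − 529/28958·(0.995500+0.953200))/(1+529/28958) = 9471/10000 ≈ 0.947100

1 1/2 1991/2000
2 1 2383/2500
3 3/2 9471/10000
DF(1.5y) = 9471/10000 ≈ 0.947100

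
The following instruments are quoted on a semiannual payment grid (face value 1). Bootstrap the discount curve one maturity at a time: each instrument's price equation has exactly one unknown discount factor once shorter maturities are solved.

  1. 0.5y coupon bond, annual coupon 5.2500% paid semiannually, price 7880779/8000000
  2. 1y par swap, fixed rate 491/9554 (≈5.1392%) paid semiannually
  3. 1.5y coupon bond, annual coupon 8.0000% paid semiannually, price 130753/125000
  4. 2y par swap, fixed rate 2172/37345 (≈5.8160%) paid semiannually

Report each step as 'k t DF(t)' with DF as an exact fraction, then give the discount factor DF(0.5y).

1 1/2 9599/10000
2 1 9509/10000
3 3/2 9323/10000
4 2 4457/5000
DF(0.5y) = 9599/10000 ≈ 0.959900

step 1 [0.5y] bond c/2=21/800: DF=(7880779/8000000 − 21/800·(0))/(1+21/800) = 9599/10000 ≈ 0.959900
step 2 [1y] swap r/2=491/19108: DF=(1 − 491/19108·(0.959900))/(1+491/19108) = 9509/10000 ≈ 0.950900
step 3 [1.5y] bond c/2=1/25: DF=(130753/125000 − 1/25·(0.959900+0.950900))/(1+1/25) = 9323/10000 ≈ 0.932300
step 4 [2y] swap r/2=1086/37345: DF=(1 − 1086/37345·(0.959900+0.950900+0.932300))/(1+1086/37345) = 4457/5000 ≈ 0.891400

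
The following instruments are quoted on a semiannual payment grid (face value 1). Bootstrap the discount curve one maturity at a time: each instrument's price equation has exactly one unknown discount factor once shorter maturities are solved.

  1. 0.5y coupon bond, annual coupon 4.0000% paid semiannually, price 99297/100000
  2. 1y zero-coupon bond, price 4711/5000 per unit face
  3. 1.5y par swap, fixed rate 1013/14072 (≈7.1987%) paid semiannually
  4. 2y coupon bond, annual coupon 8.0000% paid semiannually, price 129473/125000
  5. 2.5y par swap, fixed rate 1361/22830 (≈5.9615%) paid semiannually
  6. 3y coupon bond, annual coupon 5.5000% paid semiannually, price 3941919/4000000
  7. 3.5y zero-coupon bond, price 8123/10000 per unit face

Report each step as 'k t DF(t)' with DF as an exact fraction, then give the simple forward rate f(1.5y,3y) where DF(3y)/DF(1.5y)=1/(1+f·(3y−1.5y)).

1 1/2 1947/2000
2 1 4711/5000
3 3/2 8987/10000
4 2 8877/10000
5 5/2 8639/10000
6 3 8369/10000
7 7/2 8123/10000
f(1.5y,3y) = ((8987/10000)/(8369/10000) − 1)/(3/2) = 412/8369 ≈ 4.9229%

step 1 [0.5y] bond c/2=1/50: DF=(99297/100000 − 1/50·(0))/(1+1/50) = 1947/2000 ≈ 0.973500
step 2 [1y] zero: DF = P = 4711/5000 ≈ 0.942200
step 3 [1.5y] swap r/2=1013/28144: DF=(1 − 1013/28144·(0.973500+0.942200))/(1+1013/28144) = 8987/10000 ≈ 0.898700
step 4 [2y] bond c/2=1/25: DF=(129473/125000 − 1/25·(0.973500+0.942200+0.898700))/(1+1/25) = 8877/10000 ≈ 0.887700
step 5 [2.5y] swap r/2=1361/45660: DF=(1 − 1361/45660·(0.973500+0.942200+0.898700+0.887700))/(1+1361/45660) = 8639/10000 ≈ 0.863900
step 6 [3y] bond c/2=11/400: DF=(3941919/4000000 − 11/400·(0.973500+0.942200+0.898700+0.887700+0.863900))/(1+11/400) = 8369/10000 ≈ 0.836900
step 7 [3.5y] zero: DF = P = 8123/10000 ≈ 0.812300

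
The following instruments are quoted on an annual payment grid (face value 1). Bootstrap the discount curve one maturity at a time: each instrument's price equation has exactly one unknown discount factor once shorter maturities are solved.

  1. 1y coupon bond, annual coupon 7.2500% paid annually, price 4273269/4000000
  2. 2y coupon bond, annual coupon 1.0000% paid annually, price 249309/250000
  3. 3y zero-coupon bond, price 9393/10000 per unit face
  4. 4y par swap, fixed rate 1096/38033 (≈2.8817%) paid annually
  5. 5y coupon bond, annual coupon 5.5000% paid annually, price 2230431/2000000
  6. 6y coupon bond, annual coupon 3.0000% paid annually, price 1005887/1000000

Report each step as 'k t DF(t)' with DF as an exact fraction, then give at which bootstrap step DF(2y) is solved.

step 1 [1y] bond c/1=29/400: DF=(4273269/4000000 − 29/400·(0))/(1+29/400) = 9961/10000 ≈ 0.996100
step 2 [2y] bond c/1=1/100: DF=(249309/250000 − 1/100·(0.996100))/(1+1/100) = 391/400 ≈ 0.977500
step 3 [3y] zero: DF = P = 9393/10000 ≈ 0.939300
step 4 [4y] swap r/1=1096/38033: DF=(1 − 1096/38033·(0.996100+0.977500+0.939300))/(1+1096/38033) = 1113/1250 ≈ 0.890400
step 5 [5y] bond c/1=11/200: DF=(2230431/2000000 − 11/200·(0.996100+0.977500+0.939300+0.890400))/(1+11/200) = 2147/2500 ≈ 0.858800
step 6 [6y] bond c/1=3/100: DF=(1005887/1000000 − 3/100·(0.996100+0.977500+0.939300+0.890400+0.858800))/(1+3/100) = 1051/1250 ≈ 0.840800

1 1 9961/10000
2 2 391/400
3 3 9393/10000
4 4 1113/1250
5 5 2147/2500
6 6 1051/1250
DF(2y) is solved at step 2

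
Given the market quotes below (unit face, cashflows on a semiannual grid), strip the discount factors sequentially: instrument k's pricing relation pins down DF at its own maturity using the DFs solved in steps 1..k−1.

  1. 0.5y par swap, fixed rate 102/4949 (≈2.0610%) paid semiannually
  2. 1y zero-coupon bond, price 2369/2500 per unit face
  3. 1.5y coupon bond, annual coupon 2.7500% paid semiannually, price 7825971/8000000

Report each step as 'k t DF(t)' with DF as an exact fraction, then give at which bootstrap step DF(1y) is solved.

1 1/2 4949/5000
2 1 2369/2500
3 3/2 9387/10000
DF(1y) is solved at step 2

step 1 [0.5y] swap r/2=51/4949: DF=(1 − 51/4949·(0))/(1+51/4949) = 4949/5000 ≈ 0.989800
step 2 [1y] zero: DF = P = 2369/2500 ≈ 0.947600
step 3 [1.5y] bond c/2=11/800: DF=(7825971/8000000 − 11/800·(0.989800+0.947600))/(1+11/800) = 9387/10000 ≈ 0.938700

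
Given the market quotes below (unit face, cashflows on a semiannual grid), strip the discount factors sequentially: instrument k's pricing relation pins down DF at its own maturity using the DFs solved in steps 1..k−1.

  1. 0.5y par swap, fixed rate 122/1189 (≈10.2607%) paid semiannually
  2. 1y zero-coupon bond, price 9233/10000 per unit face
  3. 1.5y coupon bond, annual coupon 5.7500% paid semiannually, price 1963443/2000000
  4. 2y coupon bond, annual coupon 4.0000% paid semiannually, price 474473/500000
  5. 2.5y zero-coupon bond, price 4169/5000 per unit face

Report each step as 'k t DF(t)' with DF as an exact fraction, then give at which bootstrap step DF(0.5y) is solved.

1 1/2 1189/1250
2 1 9233/10000
3 3/2 9019/10000
4 2 8759/10000
5 5/2 4169/5000
DF(0.5y) is solved at step 1

step 1 [0.5y] swap r/2=61/1189: DF=(1 − 61/1189·(0))/(1+61/1189) = 1189/1250 ≈ 0.951200
step 2 [1y] zero: DF = P = 9233/10000 ≈ 0.923300
step 3 [1.5y] bond c/2=23/800: DF=(1963443/2000000 − 23/800·(0.951200+0.923300))/(1+23/800) = 9019/10000 ≈ 0.901900
step 4 [2y] bond c/2=1/50: DF=(474473/500000 − 1/50·(0.951200+0.923300+0.901900))/(1+1/50) = 8759/10000 ≈ 0.875900
step 5 [2.5y] zero: DF = P = 4169/5000 ≈ 0.833800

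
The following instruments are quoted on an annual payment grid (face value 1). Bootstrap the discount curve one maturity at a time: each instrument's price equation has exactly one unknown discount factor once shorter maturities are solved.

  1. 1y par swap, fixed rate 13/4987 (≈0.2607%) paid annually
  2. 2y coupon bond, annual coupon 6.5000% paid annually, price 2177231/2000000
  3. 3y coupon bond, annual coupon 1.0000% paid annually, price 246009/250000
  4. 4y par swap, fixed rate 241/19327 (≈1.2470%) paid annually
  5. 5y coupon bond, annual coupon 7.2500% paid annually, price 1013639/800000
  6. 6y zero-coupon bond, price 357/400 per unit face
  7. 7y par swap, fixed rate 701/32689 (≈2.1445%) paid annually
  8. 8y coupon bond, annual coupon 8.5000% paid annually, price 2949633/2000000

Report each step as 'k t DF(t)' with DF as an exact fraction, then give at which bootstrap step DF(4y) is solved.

1 1 4987/5000
2 2 9613/10000
3 3 9549/10000
4 4 4759/5000
5 5 9201/10000
6 6 357/400
7 7 4299/5000
8 8 8471/10000
DF(4y) is solved at step 4

step 1 [1y] swap r/1=13/4987: DF=(1 − 13/4987·(0))/(1+13/4987) = 4987/5000 ≈ 0.997400
step 2 [2y] bond c/1=13/200: DF=(2177231/2000000 − 13/200·(0.997400))/(1+13/200) = 9613/10000 ≈ 0.961300
step 3 [3y] bond c/1=1/100: DF=(246009/250000 − 1/100·(0.997400+0.961300))/(1+1/100) = 9549/10000 ≈ 0.954900
step 4 [4y] swap r/1=241/19327: DF=(1 − 241/19327·(0.997400+0.961300+0.954900))/(1+241/19327) = 4759/5000 ≈ 0.951800
step 5 [5y] bond c/1=29/400: DF=(1013639/800000 − 29/400·(0.997400+0.961300+0.954900+0.951800))/(1+29/400) = 9201/10000 ≈ 0.920100
step 6 [6y] zero: DF = P = 357/400 ≈ 0.892500
step 7 [7y] swap r/1=701/32689: DF=(1 − 701/32689·(0.997400+0.961300+0.954900+0.951800+0.920100+0.892500))/(1+701/32689) = 4299/5000 ≈ 0.859800
step 8 [8y] bond c/1=17/200: DF=(2949633/2000000 − 17/200·(0.997400+0.961300+0.954900+0.951800+0.920100+0.892500+0.859800))/(1+17/200) = 8471/10000 ≈ 0.847100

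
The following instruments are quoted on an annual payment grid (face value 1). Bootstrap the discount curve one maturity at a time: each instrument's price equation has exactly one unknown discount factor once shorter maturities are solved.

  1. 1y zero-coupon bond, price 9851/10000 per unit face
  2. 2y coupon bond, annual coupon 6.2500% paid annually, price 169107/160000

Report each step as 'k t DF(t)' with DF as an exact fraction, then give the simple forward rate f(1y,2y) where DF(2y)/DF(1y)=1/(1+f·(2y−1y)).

1 1 9851/10000
2 2 1171/1250
f(1y,2y) = ((9851/10000)/(1171/1250) − 1)/(1) = 483/9368 ≈ 5.1558%

step 1 [1y] zero: DF = P = 9851/10000 ≈ 0.985100
step 2 [2y] bond c/1=1/16: DF=(169107/160000 − 1/16·(0.985100))/(1+1/16) = 1171/1250 ≈ 0.936800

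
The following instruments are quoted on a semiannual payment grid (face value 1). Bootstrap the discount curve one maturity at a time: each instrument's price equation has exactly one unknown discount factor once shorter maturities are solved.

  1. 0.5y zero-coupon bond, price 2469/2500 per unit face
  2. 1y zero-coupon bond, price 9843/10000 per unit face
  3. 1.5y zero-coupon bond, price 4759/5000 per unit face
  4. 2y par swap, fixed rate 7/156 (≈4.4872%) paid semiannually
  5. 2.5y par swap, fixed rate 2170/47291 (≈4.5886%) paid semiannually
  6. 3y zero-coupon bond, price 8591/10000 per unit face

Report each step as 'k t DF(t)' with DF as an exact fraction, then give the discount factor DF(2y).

step 1 [0.5y] zero: DF = P = 2469/2500 ≈ 0.987600
step 2 [1y] zero: DF = P = 9843/10000 ≈ 0.984300
step 3 [1.5y] zero: DF = P = 4759/5000 ≈ 0.951800
step 4 [2y] swap r/2=7/312: DF=(1 − 7/312·(0.987600+0.984300+0.951800))/(1+7/312) = 9139/10000 ≈ 0.913900
step 5 [2.5y] swap r/2=1085/47291: DF=(1 − 1085/47291·(0.987600+0.984300+0.951800+0.913900))/(1+1085/47291) = 1783/2000 ≈ 0.891500
step 6 [3y] zero: DF = P = 8591/10000 ≈ 0.859100

1 1/2 2469/2500
2 1 9843/10000
3 3/2 4759/5000
4 2 9139/10000
5 5/2 1783/2000
6 3 8591/10000
DF(2y) = 9139/10000 ≈ 0.913900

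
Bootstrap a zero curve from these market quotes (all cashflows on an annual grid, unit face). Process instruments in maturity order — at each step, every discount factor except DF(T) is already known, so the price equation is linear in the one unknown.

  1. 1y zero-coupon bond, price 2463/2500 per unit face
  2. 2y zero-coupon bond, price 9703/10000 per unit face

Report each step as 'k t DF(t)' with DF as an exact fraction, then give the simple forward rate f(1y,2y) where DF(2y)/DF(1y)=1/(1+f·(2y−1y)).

1 1 2463/2500
2 2 9703/10000
f(1y,2y) = ((2463/2500)/(9703/10000) − 1)/(1) = 149/9703 ≈ 1.5356%

step 1 [1y] zero: DF = P = 2463/2500 ≈ 0.985200
step 2 [2y] zero: DF = P = 9703/10000 ≈ 0.970300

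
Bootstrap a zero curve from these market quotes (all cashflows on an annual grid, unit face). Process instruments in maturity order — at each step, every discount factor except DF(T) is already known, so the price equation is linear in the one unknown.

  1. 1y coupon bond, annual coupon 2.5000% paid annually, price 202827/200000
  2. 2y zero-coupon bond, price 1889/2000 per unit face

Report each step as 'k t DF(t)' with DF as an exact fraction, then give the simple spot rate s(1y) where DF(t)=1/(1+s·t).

step 1 [1y] bond c/1=1/40: DF=(202827/200000 − 1/40·(0))/(1+1/40) = 4947/5000 ≈ 0.989400
step 2 [2y] zero: DF = P = 1889/2000 ≈ 0.944500

1 1 4947/5000
2 2 1889/2000
s(1y) = (1/(4947/5000) − 1)/(1) = 53/4947 ≈ 1.0714%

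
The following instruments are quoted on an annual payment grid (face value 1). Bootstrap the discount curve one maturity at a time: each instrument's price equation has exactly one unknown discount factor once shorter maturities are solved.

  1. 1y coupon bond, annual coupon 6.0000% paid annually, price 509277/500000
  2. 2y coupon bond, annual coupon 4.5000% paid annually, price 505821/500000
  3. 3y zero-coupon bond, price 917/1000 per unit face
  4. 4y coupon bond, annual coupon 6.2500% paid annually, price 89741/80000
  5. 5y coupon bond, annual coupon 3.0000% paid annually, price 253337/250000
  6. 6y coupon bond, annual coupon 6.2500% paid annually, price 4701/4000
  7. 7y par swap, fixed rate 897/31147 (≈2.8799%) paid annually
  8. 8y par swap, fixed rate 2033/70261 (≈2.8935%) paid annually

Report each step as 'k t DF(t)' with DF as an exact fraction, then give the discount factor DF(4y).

step 1 [1y] bond c/1=3/50: DF=(509277/500000 − 3/50·(0))/(1+3/50) = 9609/10000 ≈ 0.960900
step 2 [2y] bond c/1=9/200: DF=(505821/500000 − 9/200·(0.960900))/(1+9/200) = 9267/10000 ≈ 0.926700
step 3 [3y] zero: DF = P = 917/1000 ≈ 0.917000
step 4 [4y] bond c/1=1/16: DF=(89741/80000 − 1/16·(0.960900+0.926700+0.917000))/(1+1/16) = 2227/2500 ≈ 0.890800
step 5 [5y] bond c/1=3/100: DF=(253337/250000 − 3/100·(0.960900+0.926700+0.917000+0.890800))/(1+3/100) = 4381/5000 ≈ 0.876200
step 6 [6y] bond c/1=1/16: DF=(4701/4000 − 1/16·(0.960900+0.926700+0.917000+0.890800+0.876200))/(1+1/16) = 2093/2500 ≈ 0.837200
step 7 [7y] swap r/1=897/31147: DF=(1 − 897/31147·(0.960900+0.926700+0.917000+0.890800+0.876200+0.837200))/(1+897/31147) = 4103/5000 ≈ 0.820600
step 8 [8y] swap r/1=2033/70261: DF=(1 − 2033/70261·(0.960900+0.926700+0.917000+0.890800+0.876200+0.837200+0.820600))/(1+2033/70261) = 7967/10000 ≈ 0.796700

1 1 9609/10000
2 2 9267/10000
3 3 917/1000
4 4 2227/2500
5 5 4381/5000
6 6 2093/2500
7 7 4103/5000
8 8 7967/10000
DF(4y) = 2227/2500 ≈ 0.890800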